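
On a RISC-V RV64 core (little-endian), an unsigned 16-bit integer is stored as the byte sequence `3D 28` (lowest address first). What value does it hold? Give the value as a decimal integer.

10301

In little-endian order the low byte comes first in memory.
Reassemble most-significant byte first: 28 3D → 0x283D.
0x283D = 10301.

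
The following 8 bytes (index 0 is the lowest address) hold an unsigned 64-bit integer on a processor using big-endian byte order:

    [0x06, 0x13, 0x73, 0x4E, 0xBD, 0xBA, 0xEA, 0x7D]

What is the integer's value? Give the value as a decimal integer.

437820370812856957

Big-endian: lowest address holds the most-significant byte.
The bytes are already most-significant first: 0x0613734EBDBAEA7D.
0x0613734EBDBAEA7D = 437820370812856957.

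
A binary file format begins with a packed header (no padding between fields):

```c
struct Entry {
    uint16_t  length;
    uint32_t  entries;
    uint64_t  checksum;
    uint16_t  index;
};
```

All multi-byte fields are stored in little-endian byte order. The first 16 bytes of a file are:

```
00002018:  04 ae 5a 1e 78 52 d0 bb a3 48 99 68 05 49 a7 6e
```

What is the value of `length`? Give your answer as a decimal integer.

`length` is the first field, at byte offset 0, occupying 2 bytes.
Bytes at offsets 0..1: 04 AE.
Little-endian: lowest address holds the least-significant byte.
Reassemble most-significant byte first: AE 04 → 0xAE04.
0xAE04 = 44548.

44548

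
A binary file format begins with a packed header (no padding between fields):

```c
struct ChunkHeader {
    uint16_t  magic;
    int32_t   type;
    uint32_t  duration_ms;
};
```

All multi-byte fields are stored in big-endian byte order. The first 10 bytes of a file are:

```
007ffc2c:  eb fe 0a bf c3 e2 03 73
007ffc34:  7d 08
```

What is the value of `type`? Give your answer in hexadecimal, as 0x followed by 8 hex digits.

0x0ABFC3E2

`type` follows `magic` (2 bytes), so it starts at byte offset 2 and occupies 4 bytes.
Bytes at offsets 2..5: 0A BF C3 E2.
In big-endian order the high byte comes first in memory.
The bytes are already most-significant first: 0x0ABFC3E2.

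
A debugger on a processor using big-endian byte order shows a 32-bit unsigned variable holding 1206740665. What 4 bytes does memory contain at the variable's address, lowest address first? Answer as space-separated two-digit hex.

1206740665 in hexadecimal, padded to 32 bits, is 0x47ED66B9.
Split into bytes (most-significant first): 47 ED 66 B9.
Big-endian stores the most-significant byte at the lowest address.
So the memory order matches the most-significant-first order: 47 ED 66 B9.

47 ED 66 B9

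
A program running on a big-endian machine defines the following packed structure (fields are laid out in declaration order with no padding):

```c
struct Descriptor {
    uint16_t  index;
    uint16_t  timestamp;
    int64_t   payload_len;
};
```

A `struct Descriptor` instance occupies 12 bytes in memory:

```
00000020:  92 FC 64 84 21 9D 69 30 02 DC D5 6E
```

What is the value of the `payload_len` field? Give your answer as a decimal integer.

2422207829522568558

`payload_len` follows `index` (2 B), `timestamp` (2 B), so it starts at offset 2 + 2 = 4 and occupies 8 bytes.
Bytes at offsets 4..11: 21 9D 69 30 02 DC D5 6E.
Big-endian stores the most-significant byte at the lowest address.
The bytes are already most-significant first: 0x219D693002DCD56E.
0x219D693002DCD56E = 2422207829522568558.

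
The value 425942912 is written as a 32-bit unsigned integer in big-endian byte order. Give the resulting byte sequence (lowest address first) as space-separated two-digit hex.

425942912 in hexadecimal, padded to 32 bits, is 0x19635F80.
Split into bytes (most-significant first): 19 63 5F 80.
Big-endian: lowest address holds the most-significant byte.
So the memory order matches the most-significant-first order: 19 63 5F 80.

19 63 5F 80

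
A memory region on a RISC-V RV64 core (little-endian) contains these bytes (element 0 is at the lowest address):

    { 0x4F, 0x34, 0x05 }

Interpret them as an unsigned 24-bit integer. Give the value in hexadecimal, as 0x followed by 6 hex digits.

In little-endian order the low byte comes first in memory.
Reassemble most-significant byte first: 05 34 4F → 0x05344F.

0x05344F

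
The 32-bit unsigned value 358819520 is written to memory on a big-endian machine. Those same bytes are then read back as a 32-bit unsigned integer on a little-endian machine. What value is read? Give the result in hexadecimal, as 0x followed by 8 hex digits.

0xC0266315

358819520 in 32-bit hexadecimal is 0x156326C0.
Stored big-endian, the bytes at ascending addresses are 15 63 26 C0.
Read back as little-endian, the first byte is least significant, giving 0xC0266315.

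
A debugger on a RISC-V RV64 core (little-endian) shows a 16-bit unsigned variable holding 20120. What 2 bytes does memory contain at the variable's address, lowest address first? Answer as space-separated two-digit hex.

20120 in hexadecimal, padded to 16 bits, is 0x4E98.
Split into bytes (most-significant first): 4E 98.
Little-endian: lowest address holds the least-significant byte.
So at ascending addresses the bytes are 98 4E.

98 4E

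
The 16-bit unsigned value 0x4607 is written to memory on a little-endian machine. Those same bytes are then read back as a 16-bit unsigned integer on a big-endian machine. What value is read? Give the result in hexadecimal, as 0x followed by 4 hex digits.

0x0746

Stored little-endian, the bytes at ascending addresses are 07 46.
Read back as big-endian, the last byte is least significant, giving 0x0746.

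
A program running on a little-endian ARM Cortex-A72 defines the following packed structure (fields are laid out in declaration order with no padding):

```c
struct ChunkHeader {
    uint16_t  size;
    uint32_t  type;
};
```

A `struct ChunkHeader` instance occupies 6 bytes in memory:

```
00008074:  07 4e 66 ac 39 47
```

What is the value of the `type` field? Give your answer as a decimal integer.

`type` follows `size` (2 bytes), so it starts at byte offset 2 and occupies 4 bytes.
Bytes at offsets 2..5: 66 AC 39 47.
In little-endian order the low byte comes first in memory.
Reassemble most-significant byte first: 47 39 AC 66 → 0x4739AC66.
0x4739AC66 = 1194962022.

1194962022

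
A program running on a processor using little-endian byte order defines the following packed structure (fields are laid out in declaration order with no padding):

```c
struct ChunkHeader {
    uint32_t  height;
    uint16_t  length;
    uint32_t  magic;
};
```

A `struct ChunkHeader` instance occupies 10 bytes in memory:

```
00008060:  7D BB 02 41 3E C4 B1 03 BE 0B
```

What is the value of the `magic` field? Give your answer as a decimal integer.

`magic` follows `height` (4 B), `length` (2 B), so it starts at offset 4 + 2 = 6 and occupies 4 bytes.
Bytes at offsets 6..9: B1 03 BE 0B.
Little-endian: lowest address holds the least-significant byte.
Reassemble most-significant byte first: 0B BE 03 B1 → 0x0BBE03B1.
0x0BBE03B1 = 197002161.

197002161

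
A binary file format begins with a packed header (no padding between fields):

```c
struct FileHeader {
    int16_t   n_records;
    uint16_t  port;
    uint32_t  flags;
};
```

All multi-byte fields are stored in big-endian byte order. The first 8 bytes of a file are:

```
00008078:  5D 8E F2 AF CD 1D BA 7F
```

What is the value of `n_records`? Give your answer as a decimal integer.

23950

`n_records` is the first field, at byte offset 0, occupying 2 bytes.
Bytes at offsets 0..1: 5D 8E.
Big-endian: lowest address holds the most-significant byte.
The bytes are already most-significant first: 0x5D8E.
0x5D8E = 23950.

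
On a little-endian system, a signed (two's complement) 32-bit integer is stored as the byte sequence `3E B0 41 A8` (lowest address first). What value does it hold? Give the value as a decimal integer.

In little-endian order the low byte comes first in memory.
Reassemble most-significant byte first: A8 41 B0 3E → 0xA841B03E.
Top bit is set, so as a signed 32-bit value this is 0xA841B03E − 2^32 = -1472090050.

-1472090050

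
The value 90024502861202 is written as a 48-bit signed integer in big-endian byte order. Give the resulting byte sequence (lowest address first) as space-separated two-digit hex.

51 E0 76 83 9D 92

90024502861202 in hexadecimal, padded to 48 bits, is 0x51E076839D92.
Split into bytes (most-significant first): 51 E0 76 83 9D 92.
Big-endian stores the most-significant byte at the lowest address.
So the memory order matches the most-significant-first order: 51 E0 76 83 9D 92.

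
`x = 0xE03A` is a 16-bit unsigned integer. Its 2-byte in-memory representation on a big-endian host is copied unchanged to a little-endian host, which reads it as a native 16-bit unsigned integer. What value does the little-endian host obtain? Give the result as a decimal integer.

Stored big-endian, the bytes at ascending addresses are E0 3A.
Read back as little-endian, the first byte is least significant, giving 0x3AE0.
0x3AE0 = 15072.

15072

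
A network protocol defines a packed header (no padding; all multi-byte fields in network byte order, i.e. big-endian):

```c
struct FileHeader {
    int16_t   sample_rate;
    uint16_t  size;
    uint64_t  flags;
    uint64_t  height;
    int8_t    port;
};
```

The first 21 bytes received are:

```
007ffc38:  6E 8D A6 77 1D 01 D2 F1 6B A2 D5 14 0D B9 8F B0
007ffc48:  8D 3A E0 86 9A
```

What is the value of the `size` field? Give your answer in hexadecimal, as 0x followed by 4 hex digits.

`size` follows `sample_rate` (2 bytes), so it starts at byte offset 2 and occupies 2 bytes.
Bytes at offsets 2..3: A6 77.
In big-endian order the high byte comes first in memory.
The bytes are already most-significant first: 0xA677.

0xA677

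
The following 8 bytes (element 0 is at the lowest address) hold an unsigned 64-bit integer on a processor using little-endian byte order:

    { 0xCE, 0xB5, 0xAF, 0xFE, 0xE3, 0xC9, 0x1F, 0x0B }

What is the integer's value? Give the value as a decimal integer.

Little-endian: lowest address holds the least-significant byte.
Reassemble most-significant byte first: 0B 1F C9 E3 FE AF B5 CE → 0x0B1FC9E3FEAFB5CE.
0x0B1FC9E3FEAFB5CE = 801581239762925006.

801581239762925006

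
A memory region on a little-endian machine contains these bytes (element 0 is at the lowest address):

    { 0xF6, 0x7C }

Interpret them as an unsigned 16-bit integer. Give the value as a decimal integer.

In little-endian order the low byte comes first in memory.
Reassemble most-significant byte first: 7C F6 → 0x7CF6.
0x7CF6 = 31990.

31990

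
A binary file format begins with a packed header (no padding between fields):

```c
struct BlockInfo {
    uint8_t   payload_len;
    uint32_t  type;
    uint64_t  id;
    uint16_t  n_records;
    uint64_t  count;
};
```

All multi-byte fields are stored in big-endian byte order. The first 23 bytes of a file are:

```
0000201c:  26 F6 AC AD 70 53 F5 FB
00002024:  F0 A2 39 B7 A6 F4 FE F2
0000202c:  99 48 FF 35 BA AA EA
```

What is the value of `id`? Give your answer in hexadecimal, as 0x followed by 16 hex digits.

0x53F5FBF0A239B7A6

`id` follows `payload_len` (1 B), `type` (4 B), so it starts at offset 1 + 4 = 5 and occupies 8 bytes.
Bytes at offsets 5..12: 53 F5 FB F0 A2 39 B7 A6.
In big-endian order the high byte comes first in memory.
The bytes are already most-significant first: 0x53F5FBF0A239B7A6.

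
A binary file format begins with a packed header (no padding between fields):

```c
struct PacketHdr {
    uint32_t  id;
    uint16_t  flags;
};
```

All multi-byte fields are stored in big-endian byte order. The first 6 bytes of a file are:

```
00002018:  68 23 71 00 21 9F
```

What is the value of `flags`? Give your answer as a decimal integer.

`flags` follows `id` (4 bytes), so it starts at byte offset 4 and occupies 2 bytes.
Bytes at offsets 4..5: 21 9F.
In big-endian order the high byte comes first in memory.
The bytes are already most-significant first: 0x219F.
0x219F = 8607.

8607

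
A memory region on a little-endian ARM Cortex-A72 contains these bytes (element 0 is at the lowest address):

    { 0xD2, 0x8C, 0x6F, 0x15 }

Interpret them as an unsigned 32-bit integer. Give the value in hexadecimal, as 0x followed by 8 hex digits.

Little-endian: lowest address holds the least-significant byte.
Reassemble most-significant byte first: 15 6F 8C D2 → 0x156F8CD2.

0x156F8CD2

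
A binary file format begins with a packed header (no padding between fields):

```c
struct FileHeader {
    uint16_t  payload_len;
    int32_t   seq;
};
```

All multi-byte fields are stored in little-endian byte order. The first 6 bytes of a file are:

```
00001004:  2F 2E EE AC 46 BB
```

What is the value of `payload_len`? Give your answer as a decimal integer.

`payload_len` is the first field, at byte offset 0, occupying 2 bytes.
Bytes at offsets 0..1: 2F 2E.
Little-endian stores the least-significant byte at the lowest address.
Reassemble most-significant byte first: 2E 2F → 0x2E2F.
0x2E2F = 11823.

11823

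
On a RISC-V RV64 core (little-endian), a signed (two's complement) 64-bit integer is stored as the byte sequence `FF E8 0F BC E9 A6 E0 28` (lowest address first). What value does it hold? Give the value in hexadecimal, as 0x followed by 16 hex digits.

0x28E0A6E9BC0FE8FF

In little-endian order the low byte comes first in memory.
Reassemble most-significant byte first: 28 E0 A6 E9 BC 0F E8 FF → 0x28E0A6E9BC0FE8FF.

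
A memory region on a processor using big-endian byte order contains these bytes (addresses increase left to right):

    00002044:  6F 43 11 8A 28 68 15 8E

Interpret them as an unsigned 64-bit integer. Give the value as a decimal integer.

In big-endian order the high byte comes first in memory.
The bytes are already most-significant first: 0x6F43118A2868158E.
0x6F43118A2868158E = 8017271046730683790.

8017271046730683790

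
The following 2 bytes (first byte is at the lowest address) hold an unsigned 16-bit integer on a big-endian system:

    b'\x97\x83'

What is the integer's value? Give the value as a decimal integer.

Big-endian stores the most-significant byte at the lowest address.
The bytes are already most-significant first: 0x9783.
0x9783 = 38787.

38787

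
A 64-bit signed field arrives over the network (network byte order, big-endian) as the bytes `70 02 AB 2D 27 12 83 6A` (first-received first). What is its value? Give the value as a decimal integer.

Big-endian: lowest address holds the most-significant byte.
The bytes are already most-significant first: 0x7002AB2D2712836A.
0x7002AB2D2712836A = 8071201692618752874.

8071201692618752874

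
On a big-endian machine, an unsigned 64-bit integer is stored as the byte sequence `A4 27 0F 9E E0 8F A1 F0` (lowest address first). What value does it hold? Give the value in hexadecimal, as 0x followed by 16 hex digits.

0xA4270F9EE08FA1F0

Big-endian: lowest address holds the most-significant byte.
The bytes are already most-significant first: 0xA4270F9EE08FA1F0.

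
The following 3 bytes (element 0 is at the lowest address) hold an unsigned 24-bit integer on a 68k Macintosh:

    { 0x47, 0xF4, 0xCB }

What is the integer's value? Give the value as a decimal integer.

4715723

Big-endian: lowest address holds the most-significant byte.
The bytes are already most-significant first: 0x47F4CB.
0x47F4CB = 4715723.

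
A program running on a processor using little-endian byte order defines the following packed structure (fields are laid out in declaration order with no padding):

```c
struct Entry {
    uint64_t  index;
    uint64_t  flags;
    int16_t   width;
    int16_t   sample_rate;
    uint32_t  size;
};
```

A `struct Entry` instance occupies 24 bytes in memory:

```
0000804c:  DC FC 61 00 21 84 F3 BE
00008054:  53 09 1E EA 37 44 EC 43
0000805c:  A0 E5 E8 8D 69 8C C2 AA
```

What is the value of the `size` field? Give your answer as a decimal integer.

2864876649

`size` follows `index` (8 B), `flags` (8 B), `width` (2 B), `sample_rate` (2 B), so it starts at offset 8 + 8 + 2 + 2 = 20 and occupies 4 bytes.
Bytes at offsets 20..23: 69 8C C2 AA.
Little-endian: lowest address holds the least-significant byte.
Reassemble most-significant byte first: AA C2 8C 69 → 0xAAC28C69.
0xAAC28C69 = 2864876649.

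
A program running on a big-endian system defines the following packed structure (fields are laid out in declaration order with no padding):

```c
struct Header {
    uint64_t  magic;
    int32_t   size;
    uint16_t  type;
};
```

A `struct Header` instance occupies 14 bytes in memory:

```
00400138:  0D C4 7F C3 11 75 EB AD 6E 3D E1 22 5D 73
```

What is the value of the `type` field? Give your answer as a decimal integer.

`type` follows `magic` (8 B), `size` (4 B), so it starts at offset 8 + 4 = 12 and occupies 2 bytes.
Bytes at offsets 12..13: 5D 73.
Big-endian stores the most-significant byte at the lowest address.
The bytes are already most-significant first: 0x5D73.
0x5D73 = 23923.

23923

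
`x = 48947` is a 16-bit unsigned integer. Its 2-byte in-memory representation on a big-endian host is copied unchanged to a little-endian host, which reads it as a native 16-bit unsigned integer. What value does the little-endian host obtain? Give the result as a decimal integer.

48947 in 16-bit hexadecimal is 0xBF33.
Stored big-endian, the bytes at ascending addresses are BF 33.
Read back as little-endian, the first byte is least significant, giving 0x33BF.
0x33BF = 13247.

13247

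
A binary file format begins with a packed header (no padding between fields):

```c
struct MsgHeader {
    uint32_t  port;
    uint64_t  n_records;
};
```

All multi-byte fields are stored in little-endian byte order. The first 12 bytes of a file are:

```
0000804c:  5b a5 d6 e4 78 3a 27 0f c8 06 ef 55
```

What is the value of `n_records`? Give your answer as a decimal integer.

6192175468975176312

`n_records` follows `port` (4 bytes), so it starts at byte offset 4 and occupies 8 bytes.
Bytes at offsets 4..11: 78 3A 27 0F C8 06 EF 55.
Little-endian: lowest address holds the least-significant byte.
Reassemble most-significant byte first: 55 EF 06 C8 0F 27 3A 78 → 0x55EF06C80F273A78.
0x55EF06C80F273A78 = 6192175468975176312.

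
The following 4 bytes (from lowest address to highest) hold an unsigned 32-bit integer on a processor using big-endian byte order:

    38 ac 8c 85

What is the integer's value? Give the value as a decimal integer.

Big-endian stores the most-significant byte at the lowest address.
The bytes are already most-significant first: 0x38AC8C85.
0x38AC8C85 = 950832261.

950832261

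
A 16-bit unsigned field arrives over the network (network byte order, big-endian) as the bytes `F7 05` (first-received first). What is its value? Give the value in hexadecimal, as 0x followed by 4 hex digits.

0xF705

Big-endian: lowest address holds the most-significant byte.
The bytes are already most-significant first: 0xF705.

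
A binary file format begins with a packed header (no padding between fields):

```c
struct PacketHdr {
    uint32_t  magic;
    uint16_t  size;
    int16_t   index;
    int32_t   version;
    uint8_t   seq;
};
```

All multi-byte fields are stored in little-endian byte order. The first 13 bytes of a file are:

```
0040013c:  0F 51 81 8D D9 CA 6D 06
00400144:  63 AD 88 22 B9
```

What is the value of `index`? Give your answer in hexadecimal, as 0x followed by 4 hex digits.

0x066D

`index` follows `magic` (4 B), `size` (2 B), so it starts at offset 4 + 2 = 6 and occupies 2 bytes.
Bytes at offsets 6..7: 6D 06.
Little-endian: lowest address holds the least-significant byte.
Reassemble most-significant byte first: 06 6D → 0x066D.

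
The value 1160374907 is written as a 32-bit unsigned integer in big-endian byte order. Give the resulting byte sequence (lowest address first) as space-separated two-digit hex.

45 29 EA 7B

1160374907 in hexadecimal, padded to 32 bits, is 0x4529EA7B.
Split into bytes (most-significant first): 45 29 EA 7B.
In big-endian order the high byte comes first in memory.
So the memory order matches the most-significant-first order: 45 29 EA 7B.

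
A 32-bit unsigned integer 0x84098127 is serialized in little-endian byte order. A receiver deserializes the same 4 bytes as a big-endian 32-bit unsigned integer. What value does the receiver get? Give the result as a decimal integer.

662768004

Stored little-endian, the bytes at ascending addresses are 27 81 09 84.
Read back as big-endian, the last byte is least significant, giving 0x27810984.
0x27810984 = 662768004.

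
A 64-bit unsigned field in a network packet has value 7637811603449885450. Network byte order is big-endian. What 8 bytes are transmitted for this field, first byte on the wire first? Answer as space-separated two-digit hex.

69 FE F5 2F BC FC B3 0A

7637811603449885450 in hexadecimal, padded to 64 bits, is 0x69FEF52FBCFCB30A.
Split into bytes (most-significant first): 69 FE F5 2F BC FC B3 0A.
Big-endian stores the most-significant byte at the lowest address.
So the memory order matches the most-significant-first order: 69 FE F5 2F BC FC B3 0A.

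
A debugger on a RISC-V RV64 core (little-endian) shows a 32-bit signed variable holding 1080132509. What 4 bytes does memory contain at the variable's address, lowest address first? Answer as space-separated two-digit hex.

1080132509 in hexadecimal, padded to 32 bits, is 0x4061839D.
Split into bytes (most-significant first): 40 61 83 9D.
Little-endian stores the least-significant byte at the lowest address.
So at ascending addresses the bytes are 9D 83 61 40.

9D 83 61 40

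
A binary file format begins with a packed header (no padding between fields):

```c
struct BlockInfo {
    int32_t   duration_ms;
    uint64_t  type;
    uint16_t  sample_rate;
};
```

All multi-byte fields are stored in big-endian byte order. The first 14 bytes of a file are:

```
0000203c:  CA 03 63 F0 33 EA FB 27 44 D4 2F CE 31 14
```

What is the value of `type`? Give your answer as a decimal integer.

3741078586561671118

`type` follows `duration_ms` (4 bytes), so it starts at byte offset 4 and occupies 8 bytes.
Bytes at offsets 4..11: 33 EA FB 27 44 D4 2F CE.
In big-endian order the high byte comes first in memory.
The bytes are already most-significant first: 0x33EAFB2744D42FCE.
0x33EAFB2744D42FCE = 3741078586561671118.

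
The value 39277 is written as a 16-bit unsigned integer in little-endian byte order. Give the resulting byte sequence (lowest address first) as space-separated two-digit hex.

6D 99

39277 in hexadecimal, padded to 16 bits, is 0x996D.
Split into bytes (most-significant first): 99 6D.
Little-endian stores the least-significant byte at the lowest address.
So at ascending addresses the bytes are 6D 99.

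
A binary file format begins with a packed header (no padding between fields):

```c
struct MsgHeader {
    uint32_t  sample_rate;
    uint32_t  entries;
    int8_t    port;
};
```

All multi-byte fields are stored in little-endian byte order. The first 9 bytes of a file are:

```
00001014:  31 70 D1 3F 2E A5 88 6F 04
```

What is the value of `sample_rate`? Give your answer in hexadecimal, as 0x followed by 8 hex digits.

`sample_rate` is the first field, at byte offset 0, occupying 4 bytes.
Bytes at offsets 0..3: 31 70 D1 3F.
In little-endian order the low byte comes first in memory.
Reassemble most-significant byte first: 3F D1 70 31 → 0x3FD17031.

0x3FD17031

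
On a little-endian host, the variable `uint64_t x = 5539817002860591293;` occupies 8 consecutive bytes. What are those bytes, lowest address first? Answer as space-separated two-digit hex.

BD B8 2C 80 36 62 E1 4C

5539817002860591293 in hexadecimal, padded to 64 bits, is 0x4CE16236802CB8BD.
Split into bytes (most-significant first): 4C E1 62 36 80 2C B8 BD.
Little-endian: lowest address holds the least-significant byte.
So at ascending addresses the bytes are BD B8 2C 80 36 62 E1 4C.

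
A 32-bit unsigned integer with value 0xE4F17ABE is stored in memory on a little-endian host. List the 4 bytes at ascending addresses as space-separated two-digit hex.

BE 7A F1 E4

Split into bytes (most-significant first): E4 F1 7A BE.
Little-endian: lowest address holds the least-significant byte.
So at ascending addresses the bytes are BE 7A F1 E4.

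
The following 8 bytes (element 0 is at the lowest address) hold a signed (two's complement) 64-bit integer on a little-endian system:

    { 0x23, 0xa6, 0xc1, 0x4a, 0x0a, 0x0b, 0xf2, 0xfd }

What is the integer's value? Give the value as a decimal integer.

In little-endian order the low byte comes first in memory.
Reassemble most-significant byte first: FD F2 0B 0A 4A C1 A6 23 → 0xFDF20B0A4AC1A623.
Top bit is set, so as a signed 64-bit value this is 0xFDF20B0A4AC1A623 − 2^64 = -148043698918021597.

-148043698918021597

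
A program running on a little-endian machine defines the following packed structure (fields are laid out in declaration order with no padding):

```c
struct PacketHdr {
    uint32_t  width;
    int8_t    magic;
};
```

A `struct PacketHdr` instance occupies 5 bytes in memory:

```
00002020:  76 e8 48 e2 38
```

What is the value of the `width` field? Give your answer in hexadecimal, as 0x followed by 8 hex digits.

`width` is the first field, at byte offset 0, occupying 4 bytes.
Bytes at offsets 0..3: 76 E8 48 E2.
In little-endian order the low byte comes first in memory.
Reassemble most-significant byte first: E2 48 E8 76 → 0xE248E876.

0xE248E876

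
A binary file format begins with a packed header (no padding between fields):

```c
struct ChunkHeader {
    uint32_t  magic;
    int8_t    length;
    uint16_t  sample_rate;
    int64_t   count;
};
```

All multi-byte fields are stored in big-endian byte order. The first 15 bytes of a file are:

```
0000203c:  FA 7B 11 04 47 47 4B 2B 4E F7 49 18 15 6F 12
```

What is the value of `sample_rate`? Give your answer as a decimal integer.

18251

`sample_rate` follows `magic` (4 B), `length` (1 B), so it starts at offset 4 + 1 = 5 and occupies 2 bytes.
Bytes at offsets 5..6: 47 4B.
Big-endian: lowest address holds the most-significant byte.
The bytes are already most-significant first: 0x474B.
0x474B = 18251.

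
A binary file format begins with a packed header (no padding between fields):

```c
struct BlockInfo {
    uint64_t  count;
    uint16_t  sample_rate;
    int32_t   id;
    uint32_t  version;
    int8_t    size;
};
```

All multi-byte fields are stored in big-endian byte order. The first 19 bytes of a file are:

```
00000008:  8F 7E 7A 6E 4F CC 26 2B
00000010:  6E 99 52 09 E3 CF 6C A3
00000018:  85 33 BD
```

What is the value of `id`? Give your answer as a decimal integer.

1376379855

`id` follows `count` (8 B), `sample_rate` (2 B), so it starts at offset 8 + 2 = 10 and occupies 4 bytes.
Bytes at offsets 10..13: 52 09 E3 CF.
Big-endian stores the most-significant byte at the lowest address.
The bytes are already most-significant first: 0x5209E3CF.
0x5209E3CF = 1376379855.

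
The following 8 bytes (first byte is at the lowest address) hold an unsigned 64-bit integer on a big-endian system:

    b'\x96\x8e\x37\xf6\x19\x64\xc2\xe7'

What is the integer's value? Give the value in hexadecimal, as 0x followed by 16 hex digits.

0x968E37F61964C2E7

Big-endian: lowest address holds the most-significant byte.
The bytes are already most-significant first: 0x968E37F61964C2E7.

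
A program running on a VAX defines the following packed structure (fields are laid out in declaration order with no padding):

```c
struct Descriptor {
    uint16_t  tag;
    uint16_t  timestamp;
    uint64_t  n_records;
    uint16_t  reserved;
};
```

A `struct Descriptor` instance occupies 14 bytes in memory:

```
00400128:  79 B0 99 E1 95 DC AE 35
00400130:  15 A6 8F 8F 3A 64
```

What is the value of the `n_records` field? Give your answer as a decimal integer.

`n_records` follows `tag` (2 B), `timestamp` (2 B), so it starts at offset 2 + 2 = 4 and occupies 8 bytes.
Bytes at offsets 4..11: 95 DC AE 35 15 A6 8F 8F.
Little-endian stores the least-significant byte at the lowest address.
Reassemble most-significant byte first: 8F 8F A6 15 35 AE DC 95 → 0x8F8FA61535AEDC95.
0x8F8FA61535AEDC95 = 10344669479118494869.

10344669479118494869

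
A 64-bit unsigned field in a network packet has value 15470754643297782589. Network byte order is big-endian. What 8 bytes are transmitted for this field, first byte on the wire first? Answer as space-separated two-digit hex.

D6 B3 29 61 68 FD 4B 3D

15470754643297782589 in hexadecimal, padded to 64 bits, is 0xD6B3296168FD4B3D.
Split into bytes (most-significant first): D6 B3 29 61 68 FD 4B 3D.
Big-endian: lowest address holds the most-significant byte.
So the memory order matches the most-significant-first order: D6 B3 29 61 68 FD 4B 3D.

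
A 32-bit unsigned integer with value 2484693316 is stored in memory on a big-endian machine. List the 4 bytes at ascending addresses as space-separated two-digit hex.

94 19 69 44

2484693316 in hexadecimal, padded to 32 bits, is 0x94196944.
Split into bytes (most-significant first): 94 19 69 44.
Big-endian stores the most-significant byte at the lowest address.
So the memory order matches the most-significant-first order: 94 19 69 44.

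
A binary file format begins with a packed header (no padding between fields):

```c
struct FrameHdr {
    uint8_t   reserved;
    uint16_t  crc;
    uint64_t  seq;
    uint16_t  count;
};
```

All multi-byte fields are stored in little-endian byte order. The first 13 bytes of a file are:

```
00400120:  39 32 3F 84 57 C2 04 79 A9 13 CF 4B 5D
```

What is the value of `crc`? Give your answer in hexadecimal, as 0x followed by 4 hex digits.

`crc` follows `reserved` (1 byte), so it starts at byte offset 1 and occupies 2 bytes.
Bytes at offsets 1..2: 32 3F.
Little-endian stores the least-significant byte at the lowest address.
Reassemble most-significant byte first: 3F 32 → 0x3F32.

0x3F32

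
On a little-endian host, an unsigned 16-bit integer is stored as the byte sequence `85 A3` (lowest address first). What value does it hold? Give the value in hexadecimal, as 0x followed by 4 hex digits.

Little-endian: lowest address holds the least-significant byte.
Reassemble most-significant byte first: A3 85 → 0xA385.

0xA385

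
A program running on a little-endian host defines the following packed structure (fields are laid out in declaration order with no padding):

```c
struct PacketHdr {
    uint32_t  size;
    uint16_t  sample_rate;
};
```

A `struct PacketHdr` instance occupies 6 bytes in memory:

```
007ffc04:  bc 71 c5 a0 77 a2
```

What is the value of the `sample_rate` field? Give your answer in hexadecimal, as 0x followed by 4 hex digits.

`sample_rate` follows `size` (4 bytes), so it starts at byte offset 4 and occupies 2 bytes.
Bytes at offsets 4..5: 77 A2.
In little-endian order the low byte comes first in memory.
Reassemble most-significant byte first: A2 77 → 0xA277.

0xA277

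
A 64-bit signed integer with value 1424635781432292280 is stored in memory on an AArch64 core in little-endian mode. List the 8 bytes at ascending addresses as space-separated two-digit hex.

1424635781432292280 in hexadecimal, padded to 64 bits, is 0x13C552B1F69533B8.
Split into bytes (most-significant first): 13 C5 52 B1 F6 95 33 B8.
Little-endian stores the least-significant byte at the lowest address.
So at ascending addresses the bytes are B8 33 95 F6 B1 52 C5 13.

B8 33 95 F6 B1 52 C5 13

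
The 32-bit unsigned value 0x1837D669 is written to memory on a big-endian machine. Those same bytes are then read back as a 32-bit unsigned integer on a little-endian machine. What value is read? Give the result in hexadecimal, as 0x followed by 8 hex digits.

Stored big-endian, the bytes at ascending addresses are 18 37 D6 69.
Read back as little-endian, the first byte is least significant, giving 0x69D63718.

0x69D63718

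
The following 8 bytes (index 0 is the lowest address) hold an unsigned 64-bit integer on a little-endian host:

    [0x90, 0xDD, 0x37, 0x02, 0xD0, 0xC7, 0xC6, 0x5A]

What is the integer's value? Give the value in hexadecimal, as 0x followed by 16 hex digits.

In little-endian order the low byte comes first in memory.
Reassemble most-significant byte first: 5A C6 C7 D0 02 37 DD 90 → 0x5AC6C7D00237DD90.

0x5AC6C7D00237DD90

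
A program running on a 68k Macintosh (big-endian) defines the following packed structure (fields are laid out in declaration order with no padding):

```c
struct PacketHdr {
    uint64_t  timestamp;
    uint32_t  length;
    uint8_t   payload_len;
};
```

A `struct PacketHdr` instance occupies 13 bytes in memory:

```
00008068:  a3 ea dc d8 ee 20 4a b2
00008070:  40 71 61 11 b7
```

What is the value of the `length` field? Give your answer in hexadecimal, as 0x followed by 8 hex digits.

0x40716111

`length` follows `timestamp` (8 bytes), so it starts at byte offset 8 and occupies 4 bytes.
Bytes at offsets 8..11: 40 71 61 11.
In big-endian order the high byte comes first in memory.
The bytes are already most-significant first: 0x40716111.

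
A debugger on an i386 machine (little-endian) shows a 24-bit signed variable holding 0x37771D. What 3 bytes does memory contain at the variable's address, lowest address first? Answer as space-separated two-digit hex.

1D 77 37

Split into bytes (most-significant first): 37 77 1D.
In little-endian order the low byte comes first in memory.
So at ascending addresses the bytes are 1D 77 37.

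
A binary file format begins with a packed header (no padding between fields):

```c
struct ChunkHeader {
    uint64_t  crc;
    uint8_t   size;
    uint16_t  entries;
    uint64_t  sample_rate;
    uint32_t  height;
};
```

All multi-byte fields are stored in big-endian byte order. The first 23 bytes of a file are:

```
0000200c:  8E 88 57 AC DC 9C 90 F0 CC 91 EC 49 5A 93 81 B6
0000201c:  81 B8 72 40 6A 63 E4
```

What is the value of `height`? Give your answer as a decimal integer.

1080714212

`height` follows `crc` (8 B), `size` (1 B), `entries` (2 B), `sample_rate` (8 B), so it starts at offset 8 + 1 + 2 + 8 = 19 and occupies 4 bytes.
Bytes at offsets 19..22: 40 6A 63 E4.
In big-endian order the high byte comes first in memory.
The bytes are already most-significant first: 0x406A63E4.
0x406A63E4 = 1080714212.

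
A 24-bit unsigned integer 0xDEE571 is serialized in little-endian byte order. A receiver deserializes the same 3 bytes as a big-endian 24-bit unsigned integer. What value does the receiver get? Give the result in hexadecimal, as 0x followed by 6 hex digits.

0x71E5DE

Stored little-endian, the bytes at ascending addresses are 71 E5 DE.
Read back as big-endian, the last byte is least significant, giving 0x71E5DE.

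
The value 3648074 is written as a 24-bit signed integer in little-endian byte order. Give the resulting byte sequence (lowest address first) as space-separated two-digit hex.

3648074 in hexadecimal, padded to 24 bits, is 0x37AA4A.
Split into bytes (most-significant first): 37 AA 4A.
Little-endian: lowest address holds the least-significant byte.
So at ascending addresses the bytes are 4A AA 37.

4A AA 37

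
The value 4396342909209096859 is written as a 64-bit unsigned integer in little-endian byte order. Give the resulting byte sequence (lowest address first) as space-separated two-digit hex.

9B 32 37 46 95 F2 02 3D

4396342909209096859 in hexadecimal, padded to 64 bits, is 0x3D02F2954637329B.
Split into bytes (most-significant first): 3D 02 F2 95 46 37 32 9B.
Little-endian: lowest address holds the least-significant byte.
So at ascending addresses the bytes are 9B 32 37 46 95 F2 02 3D.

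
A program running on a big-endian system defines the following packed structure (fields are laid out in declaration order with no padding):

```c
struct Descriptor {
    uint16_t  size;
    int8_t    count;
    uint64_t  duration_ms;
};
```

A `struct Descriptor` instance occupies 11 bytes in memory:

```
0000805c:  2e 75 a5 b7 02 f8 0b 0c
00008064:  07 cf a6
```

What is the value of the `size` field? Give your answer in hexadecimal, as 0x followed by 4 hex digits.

0x2E75

`size` is the first field, at byte offset 0, occupying 2 bytes.
Bytes at offsets 0..1: 2E 75.
In big-endian order the high byte comes first in memory.
The bytes are already most-significant first: 0x2E75.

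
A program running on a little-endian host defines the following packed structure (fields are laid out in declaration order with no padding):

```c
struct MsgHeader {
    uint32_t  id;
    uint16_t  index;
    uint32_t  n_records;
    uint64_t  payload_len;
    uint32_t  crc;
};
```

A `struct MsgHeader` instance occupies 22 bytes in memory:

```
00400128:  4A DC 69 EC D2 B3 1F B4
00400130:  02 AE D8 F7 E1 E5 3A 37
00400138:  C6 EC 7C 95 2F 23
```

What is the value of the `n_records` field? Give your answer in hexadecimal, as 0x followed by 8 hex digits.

`n_records` follows `id` (4 B), `index` (2 B), so it starts at offset 4 + 2 = 6 and occupies 4 bytes.
Bytes at offsets 6..9: 1F B4 02 AE.
In little-endian order the low byte comes first in memory.
Reassemble most-significant byte first: AE 02 B4 1F → 0xAE02B41F.

0xAE02B41F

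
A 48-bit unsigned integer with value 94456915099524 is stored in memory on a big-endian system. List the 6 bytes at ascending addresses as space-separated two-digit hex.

55 E8 76 DE FF 84

94456915099524 in hexadecimal, padded to 48 bits, is 0x55E876DEFF84.
Split into bytes (most-significant first): 55 E8 76 DE FF 84.
Big-endian: lowest address holds the most-significant byte.
So the memory order matches the most-significant-first order: 55 E8 76 DE FF 84.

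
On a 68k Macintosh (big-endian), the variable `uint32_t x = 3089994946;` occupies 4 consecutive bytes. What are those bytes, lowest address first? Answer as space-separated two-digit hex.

B8 2D 94 C2

3089994946 in hexadecimal, padded to 32 bits, is 0xB82D94C2.
Split into bytes (most-significant first): B8 2D 94 C2.
In big-endian order the high byte comes first in memory.
So the memory order matches the most-significant-first order: B8 2D 94 C2.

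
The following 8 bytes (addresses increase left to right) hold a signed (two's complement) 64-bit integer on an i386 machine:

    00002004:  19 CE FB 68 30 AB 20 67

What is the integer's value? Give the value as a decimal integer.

Little-endian: lowest address holds the least-significant byte.
Reassemble most-significant byte first: 67 20 AB 30 68 FB CE 19 → 0x6720AB3068FBCE19.
0x6720AB3068FBCE19 = 7431127609569431065.

7431127609569431065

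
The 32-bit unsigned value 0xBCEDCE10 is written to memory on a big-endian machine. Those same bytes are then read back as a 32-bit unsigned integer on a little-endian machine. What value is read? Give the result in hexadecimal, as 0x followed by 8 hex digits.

0x10CEEDBC

Stored big-endian, the bytes at ascending addresses are BC ED CE 10.
Read back as little-endian, the first byte is least significant, giving 0x10CEEDBC.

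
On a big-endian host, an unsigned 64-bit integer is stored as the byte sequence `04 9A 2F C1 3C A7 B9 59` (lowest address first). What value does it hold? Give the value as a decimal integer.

In big-endian order the high byte comes first in memory.
The bytes are already most-significant first: 0x049A2FC13CA7B959.
0x049A2FC13CA7B959 = 331630029557971289.

331630029557971289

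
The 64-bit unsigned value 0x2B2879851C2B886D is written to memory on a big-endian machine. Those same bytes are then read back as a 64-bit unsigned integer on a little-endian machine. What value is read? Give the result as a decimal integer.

7892605748465182763

Stored big-endian, the bytes at ascending addresses are 2B 28 79 85 1C 2B 88 6D.
Read back as little-endian, the first byte is least significant, giving 0x6D882B1C8579282B.
0x6D882B1C8579282B = 7892605748465182763.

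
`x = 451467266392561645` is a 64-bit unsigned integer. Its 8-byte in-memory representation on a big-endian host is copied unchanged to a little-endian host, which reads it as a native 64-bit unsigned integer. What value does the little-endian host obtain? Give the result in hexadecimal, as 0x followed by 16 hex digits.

0xED970B3916EF4306

451467266392561645 in 64-bit hexadecimal is 0x0643EF16390B97ED.
Stored big-endian, the bytes at ascending addresses are 06 43 EF 16 39 0B 97 ED.
Read back as little-endian, the first byte is least significant, giving 0xED970B3916EF4306.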